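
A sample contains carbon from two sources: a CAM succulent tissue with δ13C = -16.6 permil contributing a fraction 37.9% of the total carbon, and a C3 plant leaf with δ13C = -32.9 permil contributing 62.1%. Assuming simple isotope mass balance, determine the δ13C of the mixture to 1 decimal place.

δ_mix = f_A·δ_A + f_B·δ_B
δ_mix = 0.379 × (-16.6) + 0.621 × (-32.9)
δ_mix = -6.29 + -20.43 = -26.72 permil

-26.7 permil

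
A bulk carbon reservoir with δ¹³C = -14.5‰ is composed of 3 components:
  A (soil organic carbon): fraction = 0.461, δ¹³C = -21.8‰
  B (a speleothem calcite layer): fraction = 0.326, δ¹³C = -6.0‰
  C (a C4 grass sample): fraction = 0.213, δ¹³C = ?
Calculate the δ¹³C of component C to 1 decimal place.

Isotope mass balance: δ_bulk = Σ fᵢ·δᵢ.
-14.5 = 0.461×(-21.8) + 0.326×(-6.0) + 0.213×δ_C
0.213·δ_C = -14.5 − (-12.006) = -2.494
δ_C = -2.494 / 0.213 = -11.71‰

-11.7‰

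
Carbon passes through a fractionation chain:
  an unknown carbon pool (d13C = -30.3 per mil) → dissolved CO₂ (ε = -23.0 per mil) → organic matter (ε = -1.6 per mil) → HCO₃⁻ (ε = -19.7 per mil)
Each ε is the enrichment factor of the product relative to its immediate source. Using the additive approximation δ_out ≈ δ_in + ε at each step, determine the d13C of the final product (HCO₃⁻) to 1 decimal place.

step 1: δ ≈ -30.3 + (-23.0) = -53.3 per mil
step 2: δ ≈ -53.3 + (-1.6) = -54.9 per mil
step 3: δ ≈ -54.9 + (-19.7) = -74.6 per mil

-74.6 per mil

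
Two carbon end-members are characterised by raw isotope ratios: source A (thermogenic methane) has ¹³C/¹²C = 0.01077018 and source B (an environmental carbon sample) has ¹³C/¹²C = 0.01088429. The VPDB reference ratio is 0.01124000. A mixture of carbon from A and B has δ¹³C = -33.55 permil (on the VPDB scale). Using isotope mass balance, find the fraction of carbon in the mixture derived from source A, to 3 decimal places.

0.187

δ_A = (0.01077018/0.01124000 − 1)×1000 = (0.958201 − 1)×1000 = -41.799 permil
δ_B = (0.01088429/0.01124000 − 1)×1000 = (0.968353 − 1)×1000 = -31.647 permil
f_A = (δ_mix − δ_B)/(δ_A − δ_B) = (-33.55 − (-31.647))/(-41.799 − (-31.647))
f_A = -1.903 / -10.152 = 0.1875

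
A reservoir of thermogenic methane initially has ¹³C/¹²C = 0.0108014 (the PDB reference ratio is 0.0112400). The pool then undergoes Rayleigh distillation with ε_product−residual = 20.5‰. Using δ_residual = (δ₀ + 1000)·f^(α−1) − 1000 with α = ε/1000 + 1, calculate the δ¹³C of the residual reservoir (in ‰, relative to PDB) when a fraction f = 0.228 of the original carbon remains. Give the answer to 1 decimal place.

δ₀ = (0.0108014/0.0112400 − 1)×1000 = (0.960979 − 1)×1000 = -39.021‰
α − 1 = ε/1000 = 0.0205
f^(α−1) = 0.228^(0.0205) = 0.970147
δ_res = (-39.021 + 1000) × 0.970147 − 1000 = 932.291 − 1000 = -67.71‰

-67.7‰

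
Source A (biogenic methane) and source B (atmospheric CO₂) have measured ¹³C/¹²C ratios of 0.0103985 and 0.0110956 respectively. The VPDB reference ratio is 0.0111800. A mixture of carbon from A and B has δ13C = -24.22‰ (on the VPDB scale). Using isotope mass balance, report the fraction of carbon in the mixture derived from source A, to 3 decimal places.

δ_A = (0.0103985/0.0111800 − 1)×1000 = (0.930098 − 1)×1000 = -69.902‰
δ_B = (0.0110956/0.0111800 − 1)×1000 = (0.992451 − 1)×1000 = -7.549‰
f_A = (δ_mix − δ_B)/(δ_A − δ_B) = (-24.22 − (-7.549))/(-69.902 − (-7.549))
f_A = -16.671 / -62.352 = 0.2674

0.267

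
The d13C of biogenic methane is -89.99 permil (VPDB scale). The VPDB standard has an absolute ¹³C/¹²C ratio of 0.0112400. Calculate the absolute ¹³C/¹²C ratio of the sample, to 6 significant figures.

0.0102285

R_sample = R_standard × (d13C/1000 + 1)
R_sample = 0.0112400 × (-89.99/1000 + 1) = 0.0112400 × 0.910010
R_sample = 0.0102285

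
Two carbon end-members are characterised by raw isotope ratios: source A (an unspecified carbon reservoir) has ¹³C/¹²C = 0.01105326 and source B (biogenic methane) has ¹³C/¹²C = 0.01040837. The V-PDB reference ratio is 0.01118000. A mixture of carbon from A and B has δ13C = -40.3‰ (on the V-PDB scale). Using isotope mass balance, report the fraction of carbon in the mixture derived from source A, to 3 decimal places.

δ_A = (0.01105326/0.01118000 − 1)×1000 = (0.988664 − 1)×1000 = -11.336‰
δ_B = (0.01040837/0.01118000 − 1)×1000 = (0.930981 − 1)×1000 = -69.019‰
f_A = (δ_mix − δ_B)/(δ_A − δ_B) = (-40.3 − (-69.019))/(-11.336 − (-69.019))
f_A = 28.719 / 57.682 = 0.4979

0.498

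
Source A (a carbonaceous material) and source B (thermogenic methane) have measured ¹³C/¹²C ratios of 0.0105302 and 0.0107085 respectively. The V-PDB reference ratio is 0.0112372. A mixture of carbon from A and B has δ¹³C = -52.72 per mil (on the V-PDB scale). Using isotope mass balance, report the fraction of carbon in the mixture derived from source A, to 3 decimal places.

0.357

δ_A = (0.0105302/0.0112372 − 1)×1000 = (0.937084 − 1)×1000 = -62.916 per mil
δ_B = (0.0107085/0.0112372 − 1)×1000 = (0.952951 − 1)×1000 = -47.049 per mil
f_A = (δ_mix − δ_B)/(δ_A − δ_B) = (-52.72 − (-47.049))/(-62.916 − (-47.049))
f_A = -5.671 / -15.867 = 0.3574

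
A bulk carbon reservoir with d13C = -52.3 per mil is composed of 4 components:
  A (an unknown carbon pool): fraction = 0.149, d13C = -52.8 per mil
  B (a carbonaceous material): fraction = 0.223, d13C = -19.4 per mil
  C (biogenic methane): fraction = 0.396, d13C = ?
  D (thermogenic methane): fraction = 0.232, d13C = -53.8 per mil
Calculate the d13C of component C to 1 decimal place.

Isotope mass balance: δ_bulk = Σ fᵢ·δᵢ.
-52.3 = 0.149×(-52.8) + 0.223×(-19.4) + 0.396×δ_C + 0.232×(-53.8)
0.396·δ_C = -52.3 − (-24.675) = -27.625
δ_C = -27.625 / 0.396 = -69.76 per mil

-69.8 per mil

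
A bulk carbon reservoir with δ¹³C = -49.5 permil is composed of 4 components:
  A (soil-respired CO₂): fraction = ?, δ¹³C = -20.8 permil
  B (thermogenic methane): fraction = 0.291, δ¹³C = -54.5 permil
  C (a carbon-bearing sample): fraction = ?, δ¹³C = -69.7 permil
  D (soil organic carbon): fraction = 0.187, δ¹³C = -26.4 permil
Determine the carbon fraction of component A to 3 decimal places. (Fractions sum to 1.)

Let f_A and f_C be the unknown fractions; fractions sum to 1 so f_A + f_C = 0.522.
Mass balance: Σ fᵢ·δᵢ = δ_bulk ⇒ f_A·(-20.8) + f_C·(-69.7) = -49.5 − (-20.796) = -28.704
Substitute f_C = 0.522 − f_A:
f_A·(-20.8 − -69.7) = -28.704 − 0.522×(-69.7) = 7.680
f_A = 7.680 / 48.9 = 0.1570

0.157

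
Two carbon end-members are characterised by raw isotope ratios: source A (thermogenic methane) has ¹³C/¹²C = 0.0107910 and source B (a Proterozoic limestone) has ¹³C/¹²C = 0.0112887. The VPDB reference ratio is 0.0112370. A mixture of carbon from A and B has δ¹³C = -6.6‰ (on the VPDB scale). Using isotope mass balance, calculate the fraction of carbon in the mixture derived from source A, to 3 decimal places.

0.253

δ_A = (0.0107910/0.0112370 − 1)×1000 = (0.960310 − 1)×1000 = -39.690‰
δ_B = (0.0112887/0.0112370 − 1)×1000 = (1.004601 − 1)×1000 = 4.601‰
f_A = (δ_mix − δ_B)/(δ_A − δ_B) = (-6.6 − (4.601))/(-39.690 − (4.601))
f_A = -11.201 / -44.291 = 0.2529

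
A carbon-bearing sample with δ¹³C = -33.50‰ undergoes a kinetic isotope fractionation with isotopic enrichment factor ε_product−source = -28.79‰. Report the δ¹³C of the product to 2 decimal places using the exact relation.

Exactly, δ_product = (δ_source + 1000)·(ε/1000 + 1) − 1000.
δ_product = (-33.50 + 1000) × (-28.79/1000 + 1) − 1000
δ_product = -61.326‰

-61.33‰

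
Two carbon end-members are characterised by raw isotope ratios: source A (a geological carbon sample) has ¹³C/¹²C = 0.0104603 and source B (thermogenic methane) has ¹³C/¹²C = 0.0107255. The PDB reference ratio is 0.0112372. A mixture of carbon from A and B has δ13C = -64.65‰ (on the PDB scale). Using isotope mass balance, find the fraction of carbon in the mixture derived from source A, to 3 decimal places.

δ_A = (0.0104603/0.0112372 − 1)×1000 = (0.930864 − 1)×1000 = -69.136‰
δ_B = (0.0107255/0.0112372 − 1)×1000 = (0.954464 − 1)×1000 = -45.536‰
f_A = (δ_mix − δ_B)/(δ_A − δ_B) = (-64.65 − (-45.536))/(-69.136 − (-45.536))
f_A = -19.114 / -23.600 = 0.8099

0.810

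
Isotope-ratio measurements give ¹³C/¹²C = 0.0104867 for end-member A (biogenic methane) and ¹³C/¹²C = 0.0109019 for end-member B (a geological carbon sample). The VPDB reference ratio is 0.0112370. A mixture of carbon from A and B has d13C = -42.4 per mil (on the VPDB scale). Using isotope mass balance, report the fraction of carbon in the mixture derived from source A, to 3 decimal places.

δ_A = (0.0104867/0.0112370 − 1)×1000 = (0.933230 − 1)×1000 = -66.770 per mil
δ_B = (0.0109019/0.0112370 − 1)×1000 = (0.970179 − 1)×1000 = -29.821 per mil
f_A = (δ_mix − δ_B)/(δ_A − δ_B) = (-42.4 − (-29.821))/(-66.770 − (-29.821))
f_A = -12.579 / -36.949 = 0.3404

0.340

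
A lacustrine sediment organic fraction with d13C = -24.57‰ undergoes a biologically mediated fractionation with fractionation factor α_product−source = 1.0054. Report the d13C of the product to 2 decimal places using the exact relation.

δ_product = (δ_source + 1000)·α − 1000
δ_product = (-24.57 + 1000) × 1.0054 − 1000
δ_product = 980.697 − 1000 = -19.303‰

-19.30‰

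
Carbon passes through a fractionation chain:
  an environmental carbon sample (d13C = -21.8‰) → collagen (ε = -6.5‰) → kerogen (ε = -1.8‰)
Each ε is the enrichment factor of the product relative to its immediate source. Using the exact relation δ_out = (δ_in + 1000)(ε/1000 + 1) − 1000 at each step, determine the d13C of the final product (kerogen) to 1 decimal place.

step 1: δ = (-21.80 + 1000)·(-6.5/1000 + 1) − 1000 = -28.16‰
step 2: δ = (-28.16 + 1000)·(-1.8/1000 + 1) − 1000 = -29.91‰

-29.9‰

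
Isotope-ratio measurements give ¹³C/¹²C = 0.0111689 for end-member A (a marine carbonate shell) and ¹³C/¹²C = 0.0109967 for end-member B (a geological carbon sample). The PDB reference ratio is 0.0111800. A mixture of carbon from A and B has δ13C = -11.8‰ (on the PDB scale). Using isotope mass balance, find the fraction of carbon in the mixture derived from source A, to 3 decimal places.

0.298

δ_A = (0.0111689/0.0111800 − 1)×1000 = (0.999007 − 1)×1000 = -0.993‰
δ_B = (0.0109967/0.0111800 − 1)×1000 = (0.983605 − 1)×1000 = -16.395‰
f_A = (δ_mix − δ_B)/(δ_A − δ_B) = (-11.8 − (-16.395))/(-0.993 − (-16.395))
f_A = 4.595 / 15.403 = 0.2984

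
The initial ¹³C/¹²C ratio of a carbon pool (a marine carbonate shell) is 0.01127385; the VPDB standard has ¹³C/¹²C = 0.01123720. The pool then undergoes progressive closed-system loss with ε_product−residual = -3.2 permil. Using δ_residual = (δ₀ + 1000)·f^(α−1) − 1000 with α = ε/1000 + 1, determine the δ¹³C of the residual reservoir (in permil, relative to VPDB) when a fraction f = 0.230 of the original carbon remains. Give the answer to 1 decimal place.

δ₀ = (0.01127385/0.01123720 − 1)×1000 = (1.003261 − 1)×1000 = 3.261 permil
α − 1 = ε/1000 = -0.0032
f^(α−1) = 0.230^(-0.0032) = 1.004714
δ_res = (3.261 + 1000) × 1.004714 − 1000 = 1007.991 − 1000 = 7.99 permil

8.0 permil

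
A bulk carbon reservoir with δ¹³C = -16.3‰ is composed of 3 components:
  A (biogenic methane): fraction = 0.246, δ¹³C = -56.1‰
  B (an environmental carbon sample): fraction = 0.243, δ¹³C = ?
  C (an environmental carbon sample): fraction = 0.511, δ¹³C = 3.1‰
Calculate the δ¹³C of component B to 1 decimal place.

-16.8‰

Isotope mass balance: δ_bulk = Σ fᵢ·δᵢ.
-16.3 = 0.246×(-56.1) + 0.243×δ_B + 0.511×(3.1)
0.243·δ_B = -16.3 − (-12.216) = -4.084
δ_B = -4.084 / 0.243 = -16.80‰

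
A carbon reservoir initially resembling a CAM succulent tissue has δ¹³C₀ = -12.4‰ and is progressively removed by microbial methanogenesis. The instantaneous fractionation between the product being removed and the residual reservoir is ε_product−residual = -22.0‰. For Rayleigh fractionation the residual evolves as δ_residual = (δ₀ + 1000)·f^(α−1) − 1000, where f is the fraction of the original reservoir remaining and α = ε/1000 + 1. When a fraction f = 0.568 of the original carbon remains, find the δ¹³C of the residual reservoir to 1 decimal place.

0.0‰

Rayleigh residual: δ_res = (δ₀ + 1000)·f^(α−1) − 1000
α = ε/1000 + 1 = 0.97800, so α − 1 = -0.02200
f^(α−1) = 0.568^(-0.02200) = 1.012522
δ_res = (-12.4 + 1000) × 1.012522 − 1000 = 999.966 − 1000 = -0.03‰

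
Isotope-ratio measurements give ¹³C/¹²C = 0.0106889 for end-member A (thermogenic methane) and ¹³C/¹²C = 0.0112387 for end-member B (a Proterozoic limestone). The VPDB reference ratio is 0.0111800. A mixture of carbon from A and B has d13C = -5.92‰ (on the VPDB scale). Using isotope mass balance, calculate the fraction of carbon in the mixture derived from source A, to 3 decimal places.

δ_A = (0.0106889/0.0111800 − 1)×1000 = (0.956073 − 1)×1000 = -43.927‰
δ_B = (0.0112387/0.0111800 − 1)×1000 = (1.005250 − 1)×1000 = 5.250‰
f_A = (δ_mix − δ_B)/(δ_A − δ_B) = (-5.92 − (5.250))/(-43.927 − (5.250))
f_A = -11.170 / -49.177 = 0.2271

0.227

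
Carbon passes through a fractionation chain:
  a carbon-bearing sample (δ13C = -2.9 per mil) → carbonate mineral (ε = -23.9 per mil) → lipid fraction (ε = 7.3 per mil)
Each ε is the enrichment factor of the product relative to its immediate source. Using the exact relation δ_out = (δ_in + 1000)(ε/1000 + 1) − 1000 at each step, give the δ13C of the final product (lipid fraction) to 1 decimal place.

step 1: δ = (-2.90 + 1000)·(-23.9/1000 + 1) − 1000 = -26.73 per mil
step 2: δ = (-26.73 + 1000)·(7.3/1000 + 1) − 1000 = -19.63 per mil

-19.6 per mil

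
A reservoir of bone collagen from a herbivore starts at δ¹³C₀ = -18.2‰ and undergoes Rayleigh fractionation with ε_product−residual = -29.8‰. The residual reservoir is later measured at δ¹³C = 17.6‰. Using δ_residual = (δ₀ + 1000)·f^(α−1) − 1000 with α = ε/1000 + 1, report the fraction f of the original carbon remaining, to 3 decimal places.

α − 1 = ε/1000 = -0.0298
(δ_res + 1000)/(δ₀ + 1000) = (17.6 + 1000)/(-18.2 + 1000) = 1017.6/981.8 = 1.036464
f = 1.036464^(1/-0.0298) = exp(ln(1.036464)/-0.0298) = exp(0.03581/-0.0298)
f = exp(-1.2018) = 0.3006

0.301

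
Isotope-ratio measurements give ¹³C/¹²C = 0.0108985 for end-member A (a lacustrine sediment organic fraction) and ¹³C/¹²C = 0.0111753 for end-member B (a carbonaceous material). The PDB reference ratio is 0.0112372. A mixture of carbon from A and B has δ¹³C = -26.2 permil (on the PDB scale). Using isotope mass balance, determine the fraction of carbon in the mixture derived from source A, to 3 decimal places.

0.840

δ_A = (0.0108985/0.0112372 − 1)×1000 = (0.969859 − 1)×1000 = -30.141 permil
δ_B = (0.0111753/0.0112372 − 1)×1000 = (0.994492 − 1)×1000 = -5.508 permil
f_A = (δ_mix − δ_B)/(δ_A − δ_B) = (-26.2 − (-5.508))/(-30.141 − (-5.508))
f_A = -20.692 / -24.632 = 0.8400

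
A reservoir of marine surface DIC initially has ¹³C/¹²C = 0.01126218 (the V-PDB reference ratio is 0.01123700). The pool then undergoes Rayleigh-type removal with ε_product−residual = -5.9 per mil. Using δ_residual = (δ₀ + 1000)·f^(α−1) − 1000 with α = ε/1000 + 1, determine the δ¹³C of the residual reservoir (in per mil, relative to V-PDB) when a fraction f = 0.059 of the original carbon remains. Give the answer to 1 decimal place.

δ₀ = (0.01126218/0.01123700 − 1)×1000 = (1.002241 − 1)×1000 = 2.241 per mil
α − 1 = ε/1000 = -0.0059
f^(α−1) = 0.059^(-0.0059) = 1.016838
δ_res = (2.241 + 1000) × 1.016838 − 1000 = 1019.117 − 1000 = 19.12 per mil

19.1 per mil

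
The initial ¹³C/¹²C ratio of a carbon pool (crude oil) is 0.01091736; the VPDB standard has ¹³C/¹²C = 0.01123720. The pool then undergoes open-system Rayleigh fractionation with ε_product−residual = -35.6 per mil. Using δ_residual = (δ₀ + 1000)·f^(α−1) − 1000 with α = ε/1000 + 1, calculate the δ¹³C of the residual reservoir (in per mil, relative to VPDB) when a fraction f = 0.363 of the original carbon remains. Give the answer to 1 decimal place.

7.2 per mil

δ₀ = (0.01091736/0.01123720 − 1)×1000 = (0.971537 − 1)×1000 = -28.463 per mil
α − 1 = ε/1000 = -0.0356
f^(α−1) = 0.363^(-0.0356) = 1.036734
δ_res = (-28.463 + 1000) × 1.036734 − 1000 = 1007.226 − 1000 = 7.23 per mil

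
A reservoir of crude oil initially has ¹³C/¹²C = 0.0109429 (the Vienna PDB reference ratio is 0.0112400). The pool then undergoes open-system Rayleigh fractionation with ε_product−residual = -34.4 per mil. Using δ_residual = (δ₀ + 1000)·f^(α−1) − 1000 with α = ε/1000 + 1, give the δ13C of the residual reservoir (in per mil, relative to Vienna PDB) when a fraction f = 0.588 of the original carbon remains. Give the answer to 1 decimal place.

-8.5 per mil

δ₀ = (0.0109429/0.0112400 − 1)×1000 = (0.973568 − 1)×1000 = -26.432 per mil
α − 1 = ε/1000 = -0.0344
f^(α−1) = 0.588^(-0.0344) = 1.018435
δ_res = (-26.432 + 1000) × 1.018435 − 1000 = 991.516 − 1000 = -8.48 per mil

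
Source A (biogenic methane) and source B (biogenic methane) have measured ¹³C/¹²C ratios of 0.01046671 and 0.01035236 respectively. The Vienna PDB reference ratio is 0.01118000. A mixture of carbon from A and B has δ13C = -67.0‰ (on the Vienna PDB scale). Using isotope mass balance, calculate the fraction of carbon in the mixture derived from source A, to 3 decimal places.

δ_A = (0.01046671/0.01118000 − 1)×1000 = (0.936199 − 1)×1000 = -63.801‰
δ_B = (0.01035236/0.01118000 − 1)×1000 = (0.925971 − 1)×1000 = -74.029‰
f_A = (δ_mix − δ_B)/(δ_A − δ_B) = (-67.0 − (-74.029))/(-63.801 − (-74.029))
f_A = 7.029 / 10.228 = 0.6872

0.687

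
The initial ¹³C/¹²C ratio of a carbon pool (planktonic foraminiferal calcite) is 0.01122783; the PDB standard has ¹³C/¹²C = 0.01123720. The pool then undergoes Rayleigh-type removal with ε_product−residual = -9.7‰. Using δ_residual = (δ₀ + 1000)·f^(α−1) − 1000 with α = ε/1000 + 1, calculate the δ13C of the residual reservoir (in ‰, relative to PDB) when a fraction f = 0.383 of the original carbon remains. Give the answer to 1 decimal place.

δ₀ = (0.01122783/0.01123720 − 1)×1000 = (0.999166 − 1)×1000 = -0.834‰
α − 1 = ε/1000 = -0.0097
f^(α−1) = 0.383^(-0.0097) = 1.009353
δ_res = (-0.834 + 1000) × 1.009353 − 1000 = 1008.511 − 1000 = 8.51‰

8.5‰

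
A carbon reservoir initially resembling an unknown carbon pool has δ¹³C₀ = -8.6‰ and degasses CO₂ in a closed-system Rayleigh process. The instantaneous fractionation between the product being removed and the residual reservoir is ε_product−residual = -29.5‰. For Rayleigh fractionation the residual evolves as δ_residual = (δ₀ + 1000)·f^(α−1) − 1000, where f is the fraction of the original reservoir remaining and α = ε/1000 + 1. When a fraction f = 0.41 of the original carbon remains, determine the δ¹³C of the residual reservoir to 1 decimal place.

Rayleigh residual: δ_res = (δ₀ + 1000)·f^(α−1) − 1000
α = ε/1000 + 1 = 0.97050, so α − 1 = -0.02950
f^(α−1) = 0.41^(-0.02950) = 1.026651
δ_res = (-8.6 + 1000) × 1.026651 − 1000 = 1017.822 − 1000 = 17.82‰

17.8‰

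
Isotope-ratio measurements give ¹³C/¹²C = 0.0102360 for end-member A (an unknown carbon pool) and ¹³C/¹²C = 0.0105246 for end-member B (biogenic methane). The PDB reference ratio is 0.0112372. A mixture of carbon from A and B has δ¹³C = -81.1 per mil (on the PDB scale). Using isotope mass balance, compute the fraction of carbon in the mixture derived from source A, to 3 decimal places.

δ_A = (0.0102360/0.0112372 − 1)×1000 = (0.910903 − 1)×1000 = -89.097 per mil
δ_B = (0.0105246/0.0112372 − 1)×1000 = (0.936586 − 1)×1000 = -63.414 per mil
f_A = (δ_mix − δ_B)/(δ_A − δ_B) = (-81.1 − (-63.414))/(-89.097 − (-63.414))
f_A = -17.686 / -25.683 = 0.6886

0.689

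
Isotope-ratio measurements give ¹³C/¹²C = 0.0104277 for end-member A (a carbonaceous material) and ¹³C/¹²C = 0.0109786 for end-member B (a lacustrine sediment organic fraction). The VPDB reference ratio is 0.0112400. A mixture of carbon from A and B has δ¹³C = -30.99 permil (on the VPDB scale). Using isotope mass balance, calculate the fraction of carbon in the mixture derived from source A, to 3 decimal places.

0.158

δ_A = (0.0104277/0.0112400 − 1)×1000 = (0.927731 − 1)×1000 = -72.269 permil
δ_B = (0.0109786/0.0112400 − 1)×1000 = (0.976744 − 1)×1000 = -23.256 permil
f_A = (δ_mix − δ_B)/(δ_A − δ_B) = (-30.99 − (-23.256))/(-72.269 − (-23.256))
f_A = -7.734 / -49.012 = 0.1578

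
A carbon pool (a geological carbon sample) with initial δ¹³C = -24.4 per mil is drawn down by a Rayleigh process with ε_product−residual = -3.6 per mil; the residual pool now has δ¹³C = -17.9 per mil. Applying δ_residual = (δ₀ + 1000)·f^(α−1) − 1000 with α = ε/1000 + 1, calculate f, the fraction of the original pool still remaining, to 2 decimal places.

0.16

α − 1 = ε/1000 = -0.0036
(δ_res + 1000)/(δ₀ + 1000) = (-17.9 + 1000)/(-24.4 + 1000) = 982.1/975.6 = 1.006663
f = 1.006663^(1/-0.0036) = exp(ln(1.006663)/-0.0036) = exp(0.00664/-0.0036)
f = exp(-1.8446) = 0.1581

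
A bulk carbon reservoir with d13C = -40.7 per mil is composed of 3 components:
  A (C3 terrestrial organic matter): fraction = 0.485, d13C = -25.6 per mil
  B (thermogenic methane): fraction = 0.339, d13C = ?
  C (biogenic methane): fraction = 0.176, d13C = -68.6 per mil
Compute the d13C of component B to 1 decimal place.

Isotope mass balance: δ_bulk = Σ fᵢ·δᵢ.
-40.7 = 0.485×(-25.6) + 0.339×δ_B + 0.176×(-68.6)
0.339·δ_B = -40.7 − (-24.490) = -16.210
δ_B = -16.210 / 0.339 = -47.82 per mil

-47.8 per mil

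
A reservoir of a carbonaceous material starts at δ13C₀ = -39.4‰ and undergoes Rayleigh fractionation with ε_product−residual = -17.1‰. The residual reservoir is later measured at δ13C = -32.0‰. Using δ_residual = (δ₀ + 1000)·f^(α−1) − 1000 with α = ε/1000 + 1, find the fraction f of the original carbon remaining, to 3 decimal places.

0.638

α − 1 = ε/1000 = -0.0171
(δ_res + 1000)/(δ₀ + 1000) = (-32.0 + 1000)/(-39.4 + 1000) = 968.0/960.6 = 1.007704
f = 1.007704^(1/-0.0171) = exp(ln(1.007704)/-0.0171) = exp(0.00767/-0.0171)
f = exp(-0.4488) = 0.6384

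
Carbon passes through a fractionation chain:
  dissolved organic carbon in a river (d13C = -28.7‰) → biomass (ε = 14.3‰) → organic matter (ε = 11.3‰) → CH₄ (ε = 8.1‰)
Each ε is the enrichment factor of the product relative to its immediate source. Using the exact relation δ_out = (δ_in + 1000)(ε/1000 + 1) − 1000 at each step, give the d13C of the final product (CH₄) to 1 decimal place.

step 1: δ = (-28.70 + 1000)·(14.3/1000 + 1) − 1000 = -14.81‰
step 2: δ = (-14.81 + 1000)·(11.3/1000 + 1) − 1000 = -3.68‰
step 3: δ = (-3.68 + 1000)·(8.1/1000 + 1) − 1000 = 4.39‰

4.4‰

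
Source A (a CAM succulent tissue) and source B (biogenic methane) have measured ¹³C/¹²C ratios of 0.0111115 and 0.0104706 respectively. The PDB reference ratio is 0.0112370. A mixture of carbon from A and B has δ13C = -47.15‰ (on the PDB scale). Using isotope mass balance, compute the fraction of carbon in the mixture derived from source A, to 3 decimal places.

0.369

δ_A = (0.0111115/0.0112370 − 1)×1000 = (0.988832 − 1)×1000 = -11.168‰
δ_B = (0.0104706/0.0112370 − 1)×1000 = (0.931797 − 1)×1000 = -68.203‰
f_A = (δ_mix − δ_B)/(δ_A − δ_B) = (-47.15 − (-68.203))/(-11.168 − (-68.203))
f_A = 21.053 / 57.035 = 0.3691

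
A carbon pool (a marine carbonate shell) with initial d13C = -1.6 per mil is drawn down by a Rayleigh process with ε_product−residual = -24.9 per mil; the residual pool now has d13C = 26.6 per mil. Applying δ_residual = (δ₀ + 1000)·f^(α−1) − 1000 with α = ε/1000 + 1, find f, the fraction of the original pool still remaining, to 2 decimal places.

0.33

α − 1 = ε/1000 = -0.0249
(δ_res + 1000)/(δ₀ + 1000) = (26.6 + 1000)/(-1.6 + 1000) = 1026.6/998.4 = 1.028245
f = 1.028245^(1/-0.0249) = exp(ln(1.028245)/-0.0249) = exp(0.02785/-0.0249)
f = exp(-1.1186) = 0.3267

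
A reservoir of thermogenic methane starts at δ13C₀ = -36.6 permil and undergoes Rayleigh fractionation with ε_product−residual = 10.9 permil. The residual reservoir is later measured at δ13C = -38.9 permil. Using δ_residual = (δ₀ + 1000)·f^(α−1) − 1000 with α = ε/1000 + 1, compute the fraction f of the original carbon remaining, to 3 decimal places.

α − 1 = ε/1000 = 0.0109
(δ_res + 1000)/(δ₀ + 1000) = (-38.9 + 1000)/(-36.6 + 1000) = 961.1/963.4 = 0.997613
f = 0.997613^(1/0.0109) = exp(ln(0.997613)/0.0109) = exp(-0.00239/0.0109)
f = exp(-0.2193) = 0.8031

0.803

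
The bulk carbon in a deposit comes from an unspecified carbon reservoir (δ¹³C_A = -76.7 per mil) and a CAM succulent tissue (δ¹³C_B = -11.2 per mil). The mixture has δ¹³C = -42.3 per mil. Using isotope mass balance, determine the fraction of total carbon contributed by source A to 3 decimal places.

0.475

δ_mix = f_A·δ_A + (1 − f_A)·δ_B  ⇒  f_A = (δ_mix − δ_B)/(δ_A − δ_B)
f_A = (-42.3 − (-11.2)) / (-76.7 − (-11.2))
f_A = -31.1 / -65.5 = 0.4748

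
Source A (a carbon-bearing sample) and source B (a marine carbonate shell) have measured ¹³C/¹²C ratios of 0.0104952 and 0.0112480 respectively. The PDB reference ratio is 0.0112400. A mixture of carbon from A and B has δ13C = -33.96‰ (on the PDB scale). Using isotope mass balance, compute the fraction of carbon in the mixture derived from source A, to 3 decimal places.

δ_A = (0.0104952/0.0112400 − 1)×1000 = (0.933737 − 1)×1000 = -66.263‰
δ_B = (0.0112480/0.0112400 − 1)×1000 = (1.000712 − 1)×1000 = 0.712‰
f_A = (δ_mix − δ_B)/(δ_A − δ_B) = (-33.96 − (0.712))/(-66.263 − (0.712))
f_A = -34.672 / -66.975 = 0.5177

0.518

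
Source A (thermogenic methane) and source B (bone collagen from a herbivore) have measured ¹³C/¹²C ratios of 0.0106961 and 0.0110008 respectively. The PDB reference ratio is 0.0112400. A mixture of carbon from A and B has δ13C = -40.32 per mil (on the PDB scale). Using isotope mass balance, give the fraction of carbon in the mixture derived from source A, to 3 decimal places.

0.702

δ_A = (0.0106961/0.0112400 − 1)×1000 = (0.951610 − 1)×1000 = -48.390 per mil
δ_B = (0.0110008/0.0112400 − 1)×1000 = (0.978719 − 1)×1000 = -21.281 per mil
f_A = (δ_mix − δ_B)/(δ_A − δ_B) = (-40.32 − (-21.281))/(-48.390 − (-21.281))
f_A = -19.039 / -27.109 = 0.7023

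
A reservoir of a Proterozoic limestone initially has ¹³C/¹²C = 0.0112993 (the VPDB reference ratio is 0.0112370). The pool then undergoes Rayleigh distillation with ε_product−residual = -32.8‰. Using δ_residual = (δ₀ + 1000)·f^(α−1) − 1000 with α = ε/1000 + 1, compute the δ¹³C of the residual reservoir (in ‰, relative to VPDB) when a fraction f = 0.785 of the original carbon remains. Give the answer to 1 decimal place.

δ₀ = (0.0112993/0.0112370 − 1)×1000 = (1.005544 − 1)×1000 = 5.544‰
α − 1 = ε/1000 = -0.0328
f^(α−1) = 0.785^(-0.0328) = 1.007972
δ_res = (5.544 + 1000) × 1.007972 − 1000 = 1013.560 − 1000 = 13.56‰

13.6‰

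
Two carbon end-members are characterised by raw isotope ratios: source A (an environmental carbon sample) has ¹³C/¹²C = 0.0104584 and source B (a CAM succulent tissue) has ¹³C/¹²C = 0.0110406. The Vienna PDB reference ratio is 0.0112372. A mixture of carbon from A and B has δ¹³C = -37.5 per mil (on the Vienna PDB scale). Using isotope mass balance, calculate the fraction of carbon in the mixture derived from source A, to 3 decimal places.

δ_A = (0.0104584/0.0112372 − 1)×1000 = (0.930694 − 1)×1000 = -69.306 per mil
δ_B = (0.0110406/0.0112372 − 1)×1000 = (0.982505 − 1)×1000 = -17.495 per mil
f_A = (δ_mix − δ_B)/(δ_A − δ_B) = (-37.5 − (-17.495))/(-69.306 − (-17.495))
f_A = -20.005 / -51.810 = 0.3861

0.386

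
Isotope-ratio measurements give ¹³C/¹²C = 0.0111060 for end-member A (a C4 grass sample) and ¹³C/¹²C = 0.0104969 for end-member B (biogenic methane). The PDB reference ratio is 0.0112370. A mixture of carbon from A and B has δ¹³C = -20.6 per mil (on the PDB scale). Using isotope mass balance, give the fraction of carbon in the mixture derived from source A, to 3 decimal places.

0.835

δ_A = (0.0111060/0.0112370 − 1)×1000 = (0.988342 − 1)×1000 = -11.658 per mil
δ_B = (0.0104969/0.0112370 − 1)×1000 = (0.934137 − 1)×1000 = -65.863 per mil
f_A = (δ_mix − δ_B)/(δ_A − δ_B) = (-20.6 − (-65.863))/(-11.658 − (-65.863))
f_A = 45.263 / 54.205 = 0.8350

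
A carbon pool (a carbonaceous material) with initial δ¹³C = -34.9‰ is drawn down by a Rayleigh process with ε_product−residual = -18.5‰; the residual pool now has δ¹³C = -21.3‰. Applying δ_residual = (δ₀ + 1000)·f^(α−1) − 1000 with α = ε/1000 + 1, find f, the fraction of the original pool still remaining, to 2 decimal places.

0.47

α − 1 = ε/1000 = -0.0185
(δ_res + 1000)/(δ₀ + 1000) = (-21.3 + 1000)/(-34.9 + 1000) = 978.7/965.1 = 1.014092
f = 1.014092^(1/-0.0185) = exp(ln(1.014092)/-0.0185) = exp(0.01399/-0.0185)
f = exp(-0.7564) = 0.4694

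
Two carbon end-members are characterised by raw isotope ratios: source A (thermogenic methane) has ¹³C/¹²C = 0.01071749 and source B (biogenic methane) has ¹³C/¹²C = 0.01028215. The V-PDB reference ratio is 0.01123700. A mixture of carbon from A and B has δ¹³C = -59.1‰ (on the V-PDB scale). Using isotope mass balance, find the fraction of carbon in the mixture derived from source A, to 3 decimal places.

δ_A = (0.01071749/0.01123700 − 1)×1000 = (0.953768 − 1)×1000 = -46.232‰
δ_B = (0.01028215/0.01123700 − 1)×1000 = (0.915026 − 1)×1000 = -84.974‰
f_A = (δ_mix − δ_B)/(δ_A − δ_B) = (-59.1 − (-84.974))/(-46.232 − (-84.974))
f_A = 25.874 / 38.742 = 0.6679

0.668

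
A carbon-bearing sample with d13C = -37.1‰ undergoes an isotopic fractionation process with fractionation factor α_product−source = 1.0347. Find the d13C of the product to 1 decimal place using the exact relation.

δ_product = (δ_source + 1000)·α − 1000
δ_product = (-37.1 + 1000) × 1.0347 − 1000
δ_product = 996.313 − 1000 = -3.69‰

-3.7‰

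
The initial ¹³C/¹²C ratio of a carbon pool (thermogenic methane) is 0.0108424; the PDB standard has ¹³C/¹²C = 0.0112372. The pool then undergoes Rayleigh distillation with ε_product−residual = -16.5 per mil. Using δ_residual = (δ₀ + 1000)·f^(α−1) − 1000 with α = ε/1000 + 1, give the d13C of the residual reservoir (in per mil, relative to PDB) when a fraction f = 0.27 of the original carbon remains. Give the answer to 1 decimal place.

-14.1 per mil

δ₀ = (0.0108424/0.0112372 − 1)×1000 = (0.964867 − 1)×1000 = -35.133 per mil
α − 1 = ε/1000 = -0.0165
f^(α−1) = 0.27^(-0.0165) = 1.021839
δ_res = (-35.133 + 1000) × 1.021839 − 1000 = 985.938 − 1000 = -14.06 per mil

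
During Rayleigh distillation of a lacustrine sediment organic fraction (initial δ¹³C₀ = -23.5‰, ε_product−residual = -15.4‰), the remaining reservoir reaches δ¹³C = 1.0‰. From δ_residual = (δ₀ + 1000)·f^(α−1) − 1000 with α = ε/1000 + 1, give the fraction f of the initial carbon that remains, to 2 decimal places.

α − 1 = ε/1000 = -0.0154
(δ_res + 1000)/(δ₀ + 1000) = (1.0 + 1000)/(-23.5 + 1000) = 1001.0/976.5 = 1.025090
f = 1.025090^(1/-0.0154) = exp(ln(1.025090)/-0.0154) = exp(0.02478/-0.0154)
f = exp(-1.6091) = 0.2001

0.20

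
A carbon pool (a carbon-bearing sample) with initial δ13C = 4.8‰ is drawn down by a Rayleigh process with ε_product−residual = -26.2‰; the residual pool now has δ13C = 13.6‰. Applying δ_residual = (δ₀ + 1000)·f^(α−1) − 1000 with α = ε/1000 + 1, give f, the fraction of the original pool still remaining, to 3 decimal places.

0.717

α − 1 = ε/1000 = -0.0262
(δ_res + 1000)/(δ₀ + 1000) = (13.6 + 1000)/(4.8 + 1000) = 1013.6/1004.8 = 1.008758
f = 1.008758^(1/-0.0262) = exp(ln(1.008758)/-0.0262) = exp(0.00872/-0.0262)
f = exp(-0.3328) = 0.7169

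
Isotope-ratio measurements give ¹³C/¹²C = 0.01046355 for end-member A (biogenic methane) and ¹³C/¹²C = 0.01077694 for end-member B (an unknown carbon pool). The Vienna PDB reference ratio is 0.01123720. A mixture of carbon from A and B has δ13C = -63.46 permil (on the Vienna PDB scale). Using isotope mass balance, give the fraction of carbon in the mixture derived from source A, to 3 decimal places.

δ_A = (0.01046355/0.01123720 − 1)×1000 = (0.931153 − 1)×1000 = -68.847 permil
δ_B = (0.01077694/0.01123720 − 1)×1000 = (0.959041 − 1)×1000 = -40.959 permil
f_A = (δ_mix − δ_B)/(δ_A − δ_B) = (-63.46 − (-40.959))/(-68.847 − (-40.959))
f_A = -22.501 / -27.889 = 0.8068

0.807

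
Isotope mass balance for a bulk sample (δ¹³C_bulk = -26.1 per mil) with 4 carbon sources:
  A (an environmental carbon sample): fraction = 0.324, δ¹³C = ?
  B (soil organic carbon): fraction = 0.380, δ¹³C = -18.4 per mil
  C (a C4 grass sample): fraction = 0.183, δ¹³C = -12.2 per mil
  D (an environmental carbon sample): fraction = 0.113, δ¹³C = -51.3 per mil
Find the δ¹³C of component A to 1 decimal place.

-34.2 per mil

Isotope mass balance: δ_bulk = Σ fᵢ·δᵢ.
-26.1 = 0.324×δ_A + 0.380×(-18.4) + 0.183×(-12.2) + 0.113×(-51.3)
0.324·δ_A = -26.1 − (-15.021) = -11.079
δ_A = -11.079 / 0.324 = -34.19 per mil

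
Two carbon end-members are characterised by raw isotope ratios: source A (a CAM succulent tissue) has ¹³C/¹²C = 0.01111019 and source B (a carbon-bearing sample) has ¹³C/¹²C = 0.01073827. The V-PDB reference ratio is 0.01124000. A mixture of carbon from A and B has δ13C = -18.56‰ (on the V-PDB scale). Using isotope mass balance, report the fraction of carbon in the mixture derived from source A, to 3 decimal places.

δ_A = (0.01111019/0.01124000 − 1)×1000 = (0.988451 − 1)×1000 = -11.549‰
δ_B = (0.01073827/0.01124000 − 1)×1000 = (0.955362 − 1)×1000 = -44.638‰
f_A = (δ_mix − δ_B)/(δ_A − δ_B) = (-18.56 − (-44.638))/(-11.549 − (-44.638))
f_A = 26.078 / 33.089 = 0.7881

0.788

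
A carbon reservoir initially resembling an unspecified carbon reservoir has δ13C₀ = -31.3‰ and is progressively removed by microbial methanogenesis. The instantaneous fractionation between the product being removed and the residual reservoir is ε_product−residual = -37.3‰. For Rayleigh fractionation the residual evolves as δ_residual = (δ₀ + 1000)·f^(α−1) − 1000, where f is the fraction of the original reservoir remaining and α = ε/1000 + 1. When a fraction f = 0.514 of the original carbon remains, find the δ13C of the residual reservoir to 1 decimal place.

-7.0‰

Rayleigh residual: δ_res = (δ₀ + 1000)·f^(α−1) − 1000
α = ε/1000 + 1 = 0.96270, so α − 1 = -0.03730
f^(α−1) = 0.514^(-0.03730) = 1.025135
δ_res = (-31.3 + 1000) × 1.025135 − 1000 = 993.048 − 1000 = -6.95‰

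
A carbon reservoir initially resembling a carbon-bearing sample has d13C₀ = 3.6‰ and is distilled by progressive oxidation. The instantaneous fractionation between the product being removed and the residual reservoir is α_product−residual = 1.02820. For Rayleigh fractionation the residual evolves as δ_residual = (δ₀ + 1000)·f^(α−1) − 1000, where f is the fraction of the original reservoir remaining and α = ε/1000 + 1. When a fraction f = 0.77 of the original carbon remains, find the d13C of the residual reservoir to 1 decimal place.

-3.8‰

Rayleigh residual: δ_res = (δ₀ + 1000)·f^(α−1) − 1000
α − 1 = 0.02820
f^(α−1) = 0.77^(0.02820) = 0.992657
δ_res = (3.6 + 1000) × 0.992657 − 1000 = 996.230 − 1000 = -3.77‰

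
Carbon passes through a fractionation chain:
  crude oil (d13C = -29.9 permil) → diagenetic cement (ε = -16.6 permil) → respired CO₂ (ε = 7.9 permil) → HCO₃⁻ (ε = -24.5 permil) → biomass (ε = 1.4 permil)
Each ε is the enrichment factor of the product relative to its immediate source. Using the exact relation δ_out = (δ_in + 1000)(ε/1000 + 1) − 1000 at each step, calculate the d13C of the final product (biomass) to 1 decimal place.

step 1: δ = (-29.90 + 1000)·(-16.6/1000 + 1) − 1000 = -46.00 permil
step 2: δ = (-46.00 + 1000)·(7.9/1000 + 1) − 1000 = -38.47 permil
step 3: δ = (-38.47 + 1000)·(-24.5/1000 + 1) − 1000 = -62.02 permil
step 4: δ = (-62.02 + 1000)·(1.4/1000 + 1) − 1000 = -60.71 permil

-60.7 permil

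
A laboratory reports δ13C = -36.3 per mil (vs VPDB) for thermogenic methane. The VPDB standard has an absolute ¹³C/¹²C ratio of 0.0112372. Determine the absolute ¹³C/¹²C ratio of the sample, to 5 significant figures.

0.010829

R_sample = R_standard × (δ13C/1000 + 1)
R_sample = 0.0112372 × (-36.3/1000 + 1) = 0.0112372 × 0.963700
R_sample = 0.0108293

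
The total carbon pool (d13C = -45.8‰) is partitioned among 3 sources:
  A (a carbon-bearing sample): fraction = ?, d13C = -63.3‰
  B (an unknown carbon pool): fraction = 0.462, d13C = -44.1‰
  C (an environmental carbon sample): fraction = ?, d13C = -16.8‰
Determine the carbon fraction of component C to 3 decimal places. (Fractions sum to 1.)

0.186

Let f_C and f_A be the unknown fractions; fractions sum to 1 so f_C + f_A = 0.538.
Mass balance: Σ fᵢ·δᵢ = δ_bulk ⇒ f_C·(-16.8) + f_A·(-63.3) = -45.8 − (-20.374) = -25.426
Substitute f_A = 0.538 − f_C:
f_C·(-16.8 − -63.3) = -25.426 − 0.538×(-63.3) = 8.630
f_C = 8.630 / 46.5 = 0.1856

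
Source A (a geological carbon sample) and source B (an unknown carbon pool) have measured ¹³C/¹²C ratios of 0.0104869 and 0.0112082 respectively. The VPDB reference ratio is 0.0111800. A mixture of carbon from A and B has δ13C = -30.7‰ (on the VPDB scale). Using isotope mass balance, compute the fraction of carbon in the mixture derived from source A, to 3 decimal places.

δ_A = (0.0104869/0.0111800 − 1)×1000 = (0.938005 − 1)×1000 = -61.995‰
δ_B = (0.0112082/0.0111800 − 1)×1000 = (1.002522 − 1)×1000 = 2.522‰
f_A = (δ_mix − δ_B)/(δ_A − δ_B) = (-30.7 − (2.522))/(-61.995 − (2.522))
f_A = -33.222 / -64.517 = 0.5149

0.515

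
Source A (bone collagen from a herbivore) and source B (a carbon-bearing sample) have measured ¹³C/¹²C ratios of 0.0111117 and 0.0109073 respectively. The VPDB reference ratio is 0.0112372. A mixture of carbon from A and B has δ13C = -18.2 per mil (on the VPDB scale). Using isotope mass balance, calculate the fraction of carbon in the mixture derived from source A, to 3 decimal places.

0.613

δ_A = (0.0111117/0.0112372 − 1)×1000 = (0.988832 − 1)×1000 = -11.168 per mil
δ_B = (0.0109073/0.0112372 − 1)×1000 = (0.970642 − 1)×1000 = -29.358 per mil
f_A = (δ_mix − δ_B)/(δ_A − δ_B) = (-18.2 − (-29.358))/(-11.168 − (-29.358))
f_A = 11.158 / 18.190 = 0.6134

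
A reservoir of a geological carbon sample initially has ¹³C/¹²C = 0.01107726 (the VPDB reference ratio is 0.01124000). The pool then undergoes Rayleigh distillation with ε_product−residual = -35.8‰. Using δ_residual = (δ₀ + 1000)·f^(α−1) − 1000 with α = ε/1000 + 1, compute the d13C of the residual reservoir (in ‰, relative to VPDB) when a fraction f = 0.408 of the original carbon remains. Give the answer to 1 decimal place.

δ₀ = (0.01107726/0.01124000 − 1)×1000 = (0.985521 − 1)×1000 = -14.479‰
α − 1 = ε/1000 = -0.0358
f^(α−1) = 0.408^(-0.0358) = 1.032615
δ_res = (-14.479 + 1000) × 1.032615 − 1000 = 1017.664 − 1000 = 17.66‰

17.7‰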